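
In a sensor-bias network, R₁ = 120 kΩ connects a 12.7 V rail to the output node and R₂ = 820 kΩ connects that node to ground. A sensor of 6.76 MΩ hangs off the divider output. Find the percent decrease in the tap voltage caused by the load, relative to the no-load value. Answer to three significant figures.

1.52 %

The divider's output (Thévenin) resistance is R₁‖R₂ = 104.7 kΩ.
Fractional drop under load = R_th/(R_th + R_L) = 104.7 / (104.7 + 6760) = 0.01525.
So the output falls by 1.52 %.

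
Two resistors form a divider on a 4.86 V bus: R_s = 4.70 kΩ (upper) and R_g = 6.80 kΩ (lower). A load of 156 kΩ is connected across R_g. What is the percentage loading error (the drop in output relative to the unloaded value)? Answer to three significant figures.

1.75 %

The divider's output (Thévenin) resistance is R_s‖R_g = 2.779 kΩ.
Fractional drop under load = R_th/(R_th + R_L) = 2.779 / (2.779 + 156) = 0.01750.
So the output falls by 1.75 %.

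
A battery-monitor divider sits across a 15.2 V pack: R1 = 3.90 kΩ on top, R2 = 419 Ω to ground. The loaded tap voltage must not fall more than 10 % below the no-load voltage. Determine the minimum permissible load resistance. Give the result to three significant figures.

R_L(min) ≈ 3.41 kΩ

Output resistance R_th = R1‖R2 = (3900 × 419)/4319 = 378.4 Ω.
The fractional drop is R_th/(R_th + R_L); requiring this ≤ 0.100 gives R_L ≥ R_th(1/0.100 − 1) = 378.4 × 9.000 = 3.41 kΩ.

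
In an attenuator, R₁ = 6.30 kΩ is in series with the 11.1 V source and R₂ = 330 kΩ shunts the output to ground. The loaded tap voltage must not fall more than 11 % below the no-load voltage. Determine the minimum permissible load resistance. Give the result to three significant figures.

R_L(min) ≈ 50.0 kΩ

Output resistance R_th = R₁‖R₂ = (6.30 × 330)/336.3 = 6.182 kΩ.
The fractional drop is R_th/(R_th + R_L); requiring this ≤ 0.110 gives R_L ≥ R_th(1/0.110 − 1) = 6.182 × 8.091 = 50.0 kΩ.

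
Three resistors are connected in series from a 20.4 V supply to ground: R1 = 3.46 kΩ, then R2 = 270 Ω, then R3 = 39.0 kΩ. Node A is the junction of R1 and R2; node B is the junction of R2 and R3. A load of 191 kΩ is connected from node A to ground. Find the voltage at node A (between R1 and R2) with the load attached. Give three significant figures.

V ≈ 18.4 V

Below node A the series string R2+R3 = 39270 Ω sits in parallel with the 191000 Ω load: 32570 Ω.
V_A = 20.4 × 32570/(3460 + 32570) = 18.4 V.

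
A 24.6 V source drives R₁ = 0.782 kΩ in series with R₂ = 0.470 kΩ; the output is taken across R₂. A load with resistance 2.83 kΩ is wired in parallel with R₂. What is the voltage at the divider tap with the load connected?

V_out ≈ 8.37 V

The load sits in parallel with R₂: R₂‖R_L = (470 × 2830) / (470 + 2830) = 403.1 Ω.
V_out = 24.6 × 403.1 / (782 + 403.1) = 24.6 × 403.1/1185 = 8.37 V.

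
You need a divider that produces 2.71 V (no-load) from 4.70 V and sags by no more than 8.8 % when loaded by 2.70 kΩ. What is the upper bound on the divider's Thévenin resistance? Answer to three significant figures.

R_th ≤ 261 Ω

Loading drop = R_th/(R_th + R_L) ≤ 0.0880, so R_th ≤ R_L · ε/(1−ε) = 2.70 kΩ × 0.0880/0.9120 = 261 Ω.
(Any R1, R2 with R2/(R1+R2) = 0.577 and R1‖R2 ≤ 261 Ω will meet the spec.)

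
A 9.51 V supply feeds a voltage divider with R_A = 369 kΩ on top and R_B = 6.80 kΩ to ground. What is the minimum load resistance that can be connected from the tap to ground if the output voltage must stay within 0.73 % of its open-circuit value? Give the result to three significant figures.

R_L(min) ≈ 908 kΩ

Output resistance R_th = R_A‖R_B = (369 × 6.80)/375.8 = 6.677 kΩ.
The fractional drop is R_th/(R_th + R_L); requiring this ≤ 0.00730 gives R_L ≥ R_th(1/0.00730 − 1) = 6.677 × 136.0 = 908 kΩ.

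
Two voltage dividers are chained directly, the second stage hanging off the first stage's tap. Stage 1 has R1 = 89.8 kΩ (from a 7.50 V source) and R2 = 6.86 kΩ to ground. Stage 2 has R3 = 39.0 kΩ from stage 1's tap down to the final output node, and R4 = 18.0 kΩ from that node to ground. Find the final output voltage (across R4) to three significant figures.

Stage 2 presents R3+R4 = 57.00 kΩ as a load on stage 1's tap.
Stage 1's lower leg becomes R2‖(R3+R4) = 6.123 kΩ, so V_mid = 7.50 × 6.123/95.92 = 0.4787 V.
Stage 2 is itself unloaded: V_out = V_mid × R4/(R3+R4) = 0.4787 × 18.0/57.00 = 0.151 V.

V_out ≈ 0.151 V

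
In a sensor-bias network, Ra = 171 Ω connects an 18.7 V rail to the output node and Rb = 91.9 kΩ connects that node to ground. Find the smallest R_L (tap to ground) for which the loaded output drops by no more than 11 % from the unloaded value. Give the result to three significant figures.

Output resistance R_th = Ra‖Rb = (171 × 91900)/92070 = 170.7 Ω.
The fractional drop is R_th/(R_th + R_L); requiring this ≤ 0.110 gives R_L ≥ R_th(1/0.110 − 1) = 170.7 × 8.091 = 1.38 kΩ.

R_L(min) ≈ 1.38 kΩ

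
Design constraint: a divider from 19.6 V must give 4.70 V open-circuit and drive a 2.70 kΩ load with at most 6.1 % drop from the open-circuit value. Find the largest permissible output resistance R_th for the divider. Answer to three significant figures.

R_th ≤ 175 Ω

Loading drop = R_th/(R_th + R_L) ≤ 0.0610, so R_th ≤ R_L · ε/(1−ε) = 2.70 kΩ × 0.0610/0.9390 = 175 Ω.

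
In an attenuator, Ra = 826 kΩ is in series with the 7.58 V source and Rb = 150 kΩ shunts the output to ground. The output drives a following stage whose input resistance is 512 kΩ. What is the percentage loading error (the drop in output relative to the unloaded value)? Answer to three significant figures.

19.9 %

The divider's output (Thévenin) resistance is Ra‖Rb = 126.9 kΩ.
Fractional drop under load = R_th/(R_th + R_L) = 126.9 / (126.9 + 512) = 0.1987.
So the output falls by 19.9 %.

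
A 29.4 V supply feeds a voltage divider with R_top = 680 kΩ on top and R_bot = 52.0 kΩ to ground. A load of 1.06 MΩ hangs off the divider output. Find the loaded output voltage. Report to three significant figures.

V_out ≈ 2.00 V

The load sits in parallel with R_bot: R_bot‖R_L = (52.0 × 1060) / (52.0 + 1060) = 49.57 kΩ.
V_out = 29.4 × 49.57 / (680 + 49.57) = 29.4 × 49.57/729.6 = 2.00 V.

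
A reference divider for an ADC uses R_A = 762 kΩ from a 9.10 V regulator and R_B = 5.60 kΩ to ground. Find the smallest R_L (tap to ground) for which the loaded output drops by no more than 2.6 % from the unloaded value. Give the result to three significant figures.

R_L(min) ≈ 208 kΩ

Output resistance R_th = R_A‖R_B = (762 × 5.60)/767.6 = 5.559 kΩ.
The fractional drop is R_th/(R_th + R_L); requiring this ≤ 0.0260 gives R_L ≥ R_th(1/0.0260 − 1) = 5.559 × 37.46 = 208 kΩ.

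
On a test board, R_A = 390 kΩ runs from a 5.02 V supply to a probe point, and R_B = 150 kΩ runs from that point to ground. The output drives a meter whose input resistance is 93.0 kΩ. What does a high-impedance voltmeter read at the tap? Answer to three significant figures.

The load sits in parallel with R_B: R_B‖R_L = (150 × 93.0) / (150 + 93.0) = 57.41 kΩ.
V_out = 5.02 × 57.41 / (390 + 57.41) = 5.02 × 57.41/447.4 = 0.644 V.

V_out ≈ 0.644 V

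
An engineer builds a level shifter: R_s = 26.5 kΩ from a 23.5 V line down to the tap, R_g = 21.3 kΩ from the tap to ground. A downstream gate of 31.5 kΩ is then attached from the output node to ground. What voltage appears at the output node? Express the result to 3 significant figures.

The load sits in parallel with R_g: R_g‖R_L = (21.3 × 31.5) / (21.3 + 31.5) = 12.71 kΩ.
V_out = 23.5 × 12.71 / (26.5 + 12.71) = 23.5 × 12.71/39.21 = 7.62 V.

V_out ≈ 7.62 V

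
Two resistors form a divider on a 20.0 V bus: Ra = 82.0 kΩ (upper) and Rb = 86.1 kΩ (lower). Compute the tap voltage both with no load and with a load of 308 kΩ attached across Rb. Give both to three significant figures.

Open-circuit: V = 20.0 × 86.1/(82.0 + 86.1) = 10.2 V.
With the load, Rb becomes Rb‖R_L = 67.29 kΩ, so V = 20.0 × 67.29/149.3 = 9.01 V.

Unloaded: 10.2 V; loaded: 9.01 V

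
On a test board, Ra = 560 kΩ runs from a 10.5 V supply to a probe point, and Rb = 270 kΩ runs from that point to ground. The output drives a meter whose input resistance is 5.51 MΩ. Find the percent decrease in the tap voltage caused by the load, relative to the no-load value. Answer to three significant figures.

3.20 %

The divider's output (Thévenin) resistance is Ra‖Rb = 182.2 kΩ.
Fractional drop under load = R_th/(R_th + R_L) = 182.2 / (182.2 + 5510) = 0.03200.
So the output falls by 3.20 %.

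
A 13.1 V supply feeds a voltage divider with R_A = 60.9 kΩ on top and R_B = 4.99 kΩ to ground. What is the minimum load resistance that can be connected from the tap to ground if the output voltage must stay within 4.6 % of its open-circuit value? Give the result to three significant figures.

Output resistance R_th = R_A‖R_B = (60.9 × 4.99)/65.89 = 4.612 kΩ.
The fractional drop is R_th/(R_th + R_L); requiring this ≤ 0.0460 gives R_L ≥ R_th(1/0.0460 − 1) = 4.612 × 20.74 = 95.7 kΩ.

R_L(min) ≈ 95.7 kΩ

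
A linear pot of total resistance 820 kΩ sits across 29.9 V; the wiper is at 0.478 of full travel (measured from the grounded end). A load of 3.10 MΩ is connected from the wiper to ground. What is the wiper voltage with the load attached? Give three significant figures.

V ≈ 13.4 V

The wiper splits the pot into (1−α)R = 428.0 kΩ above and αR = 392.0 kΩ below.
Lower section ‖ load = 348.0 kΩ.
V_wiper = 29.9 × 348.0/(428.0 + 348.0) = 13.4 V.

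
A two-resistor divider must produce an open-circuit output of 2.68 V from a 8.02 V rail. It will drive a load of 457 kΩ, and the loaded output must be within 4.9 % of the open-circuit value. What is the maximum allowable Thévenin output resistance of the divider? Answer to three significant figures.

R_th ≤ 23.5 kΩ

Loading drop = R_th/(R_th + R_L) ≤ 0.0490, so R_th ≤ R_L · ε/(1−ε) = 457 kΩ × 0.0490/0.9510 = 23.5 kΩ.
(Any R1, R2 with R2/(R1+R2) = 0.334 and R1‖R2 ≤ 23.5 kΩ will meet the spec.)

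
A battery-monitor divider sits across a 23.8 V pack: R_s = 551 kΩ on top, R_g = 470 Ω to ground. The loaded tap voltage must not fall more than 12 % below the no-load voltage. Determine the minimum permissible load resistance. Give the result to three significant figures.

Output resistance R_th = R_s‖R_g = (551000 × 470)/551500 = 469.6 Ω.
The fractional drop is R_th/(R_th + R_L); requiring this ≤ 0.120 gives R_L ≥ R_th(1/0.120 − 1) = 469.6 × 7.333 = 3.44 kΩ.

R_L(min) ≈ 3.44 kΩ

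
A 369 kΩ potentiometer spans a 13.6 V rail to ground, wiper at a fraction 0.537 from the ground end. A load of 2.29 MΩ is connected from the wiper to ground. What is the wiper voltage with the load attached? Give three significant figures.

V ≈ 7.02 V

The wiper splits the pot into (1−α)R = 170.8 kΩ above and αR = 198.2 kΩ below.
Lower section ‖ load = 182.4 kΩ.
V_wiper = 13.6 × 182.4/(170.8 + 182.4) = 7.02 V.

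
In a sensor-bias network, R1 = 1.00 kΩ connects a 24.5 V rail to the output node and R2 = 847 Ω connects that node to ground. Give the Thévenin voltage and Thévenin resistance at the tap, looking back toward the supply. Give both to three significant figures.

V_th = 11.2 V, R_th = 459 Ω

V_th is the open-circuit tap voltage: 24.5 × 847/(1000 + 847) = 11.2 V.
With the supply zeroed, R1 and R2 appear in parallel from the tap: R_th = R1‖R2 = (1000 × 847)/1847 = 459 Ω.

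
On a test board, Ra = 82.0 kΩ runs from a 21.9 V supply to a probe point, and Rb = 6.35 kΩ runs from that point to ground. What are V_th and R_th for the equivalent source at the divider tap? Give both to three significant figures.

V_th = 1.57 V, R_th = 5.89 kΩ

V_th is the open-circuit tap voltage: 21.9 × 6.35/(82.0 + 6.35) = 1.57 V.
With the supply zeroed, Ra and Rb appear in parallel from the tap: R_th = Ra‖Rb = (82.0 × 6.35)/88.35 = 5.89 kΩ.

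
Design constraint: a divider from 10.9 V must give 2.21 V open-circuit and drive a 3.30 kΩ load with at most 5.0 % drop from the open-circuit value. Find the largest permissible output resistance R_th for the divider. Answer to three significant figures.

Loading drop = R_th/(R_th + R_L) ≤ 0.0500, so R_th ≤ R_L · ε/(1−ε) = 3.30 kΩ × 0.0500/0.9500 = 174 Ω.
(Any R1, R2 with R2/(R1+R2) = 0.203 and R1‖R2 ≤ 174 Ω will meet the spec.)

R_th ≤ 174 Ω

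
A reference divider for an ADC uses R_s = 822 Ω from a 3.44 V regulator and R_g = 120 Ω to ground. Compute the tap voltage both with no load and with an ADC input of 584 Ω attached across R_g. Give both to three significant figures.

Unloaded: 0.438 V; loaded: 0.372 V

Open-circuit: V = 3.44 × 120/(822 + 120) = 0.438 V.
With the load, R_g becomes R_g‖R_L = 99.55 Ω, so V = 3.44 × 99.55/921.5 = 0.372 V.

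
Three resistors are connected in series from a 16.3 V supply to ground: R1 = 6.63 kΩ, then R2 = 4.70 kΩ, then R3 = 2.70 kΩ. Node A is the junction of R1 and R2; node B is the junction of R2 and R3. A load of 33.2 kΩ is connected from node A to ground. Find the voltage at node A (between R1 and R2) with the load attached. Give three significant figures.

Below node A the series string R2+R3 = 7.400 kΩ sits in parallel with the 33.2 kΩ load: 6.051 kΩ.
V_A = 16.3 × 6.051/(6.63 + 6.051) = 7.78 V.

V ≈ 7.78 V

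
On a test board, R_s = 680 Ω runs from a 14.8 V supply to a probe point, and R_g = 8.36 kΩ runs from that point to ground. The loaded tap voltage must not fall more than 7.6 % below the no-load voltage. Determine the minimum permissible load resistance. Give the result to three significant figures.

R_L(min) ≈ 7.65 kΩ

Output resistance R_th = R_s‖R_g = (680 × 8360)/9040 = 628.8 Ω.
The fractional drop is R_th/(R_th + R_L); requiring this ≤ 0.0760 gives R_L ≥ R_th(1/0.0760 − 1) = 628.8 × 12.16 = 7.65 kΩ.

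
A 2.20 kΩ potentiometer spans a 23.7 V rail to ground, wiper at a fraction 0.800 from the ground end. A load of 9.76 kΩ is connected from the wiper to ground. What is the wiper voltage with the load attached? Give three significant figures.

V ≈ 18.3 V

The wiper splits the pot into (1−α)R = 440.0 Ω above and αR = 1760 Ω below.
Lower section ‖ load = 1491 Ω.
V_wiper = 23.7 × 1491/(440.0 + 1491) = 18.3 V.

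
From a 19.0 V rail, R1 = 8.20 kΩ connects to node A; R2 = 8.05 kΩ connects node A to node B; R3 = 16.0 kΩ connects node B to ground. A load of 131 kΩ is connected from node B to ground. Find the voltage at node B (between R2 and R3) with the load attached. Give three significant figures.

V ≈ 8.88 V

At node B, R3 is in parallel with the load: R3‖R_L = 14.26 kΩ.
Below node A the resistance is R2 + (R3‖R_L) = 22.31 kΩ, so V_A = 19.0 × 22.31/30.51 = 13.89 V.
Then V_B = V_A × (R3‖R_L)/(R2 + R3‖R_L) = 13.89 × 14.26/22.31 = 8.88 V.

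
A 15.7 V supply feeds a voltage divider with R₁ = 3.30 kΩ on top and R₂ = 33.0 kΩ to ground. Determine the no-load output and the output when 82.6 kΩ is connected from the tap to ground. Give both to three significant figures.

Open-circuit: V = 15.7 × 33.0/(3.30 + 33.0) = 14.3 V.
With the load, R₂ becomes R₂‖R_L = 23.58 kΩ, so V = 15.7 × 23.58/26.88 = 13.8 V.

Unloaded: 14.3 V; loaded: 13.8 V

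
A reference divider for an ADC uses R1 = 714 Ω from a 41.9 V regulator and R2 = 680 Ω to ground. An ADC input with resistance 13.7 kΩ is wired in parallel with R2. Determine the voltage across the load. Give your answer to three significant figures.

V_out ≈ 19.9 V

The load sits in parallel with R2: R2‖R_L = (680 × 13700) / (680 + 13700) = 647.8 Ω.
V_out = 41.9 × 647.8 / (714 + 647.8) = 41.9 × 647.8/1362 = 19.9 V.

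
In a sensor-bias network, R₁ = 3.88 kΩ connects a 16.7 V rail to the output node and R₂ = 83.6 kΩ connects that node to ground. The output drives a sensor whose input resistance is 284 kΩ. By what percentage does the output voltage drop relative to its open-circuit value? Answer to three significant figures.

The divider's output (Thévenin) resistance is R₁‖R₂ = 3.708 kΩ.
Fractional drop under load = R_th/(R_th + R_L) = 3.708 / (3.708 + 284) = 0.01289.
So the output falls by 1.29 %.

1.29 %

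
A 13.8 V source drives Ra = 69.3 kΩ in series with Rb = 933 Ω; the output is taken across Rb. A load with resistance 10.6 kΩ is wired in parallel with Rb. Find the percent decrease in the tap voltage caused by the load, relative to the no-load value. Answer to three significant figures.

The divider's output (Thévenin) resistance is Ra‖Rb = 920.6 Ω.
Fractional drop under load = R_th/(R_th + R_L) = 920.6 / (920.6 + 10600) = 0.07991.
So the output falls by 7.99 %.

7.99 %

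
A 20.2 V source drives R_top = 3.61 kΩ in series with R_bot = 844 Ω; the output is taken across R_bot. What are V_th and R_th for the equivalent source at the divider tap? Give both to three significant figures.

V_th is the open-circuit tap voltage: 20.2 × 844/(3610 + 844) = 3.83 V.
With the supply zeroed, R_top and R_bot appear in parallel from the tap: R_th = R_top‖R_bot = (3610 × 844)/4454 = 684 Ω.

V_th = 3.83 V, R_th = 684 Ω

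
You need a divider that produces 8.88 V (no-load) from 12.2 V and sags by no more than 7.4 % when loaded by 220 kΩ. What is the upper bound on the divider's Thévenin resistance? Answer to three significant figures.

Loading drop = R_th/(R_th + R_L) ≤ 0.0740, so R_th ≤ R_L · ε/(1−ε) = 220 kΩ × 0.0740/0.9260 = 17.6 kΩ.
(Any R1, R2 with R2/(R1+R2) = 0.728 and R1‖R2 ≤ 17.6 kΩ will meet the spec.)

R_th ≤ 17.6 kΩ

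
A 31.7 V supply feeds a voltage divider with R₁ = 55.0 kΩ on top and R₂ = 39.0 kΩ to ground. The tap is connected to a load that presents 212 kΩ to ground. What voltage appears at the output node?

The load sits in parallel with R₂: R₂‖R_L = (39.0 × 212) / (39.0 + 212) = 32.94 kΩ.
V_out = 31.7 × 32.94 / (55.0 + 32.94) = 31.7 × 32.94/87.94 = 11.9 V.

V_out ≈ 11.9 V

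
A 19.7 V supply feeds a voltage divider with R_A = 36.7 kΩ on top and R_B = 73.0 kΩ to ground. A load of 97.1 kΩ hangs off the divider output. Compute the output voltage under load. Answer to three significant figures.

The load sits in parallel with R_B: R_B‖R_L = (73.0 × 97.1) / (73.0 + 97.1) = 41.67 kΩ.
V_out = 19.7 × 41.67 / (36.7 + 41.67) = 19.7 × 41.67/78.37 = 10.5 V.
(Unloaded it would have been 13.1 V.)

V_out ≈ 10.5 V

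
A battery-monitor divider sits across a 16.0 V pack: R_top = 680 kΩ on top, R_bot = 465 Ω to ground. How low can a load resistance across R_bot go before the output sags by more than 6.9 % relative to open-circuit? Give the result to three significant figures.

R_L(min) ≈ 6.27 kΩ

Output resistance R_th = R_top‖R_bot = (680000 × 465)/680500 = 464.7 Ω.
The fractional drop is R_th/(R_th + R_L); requiring this ≤ 0.0690 gives R_L ≥ R_th(1/0.0690 − 1) = 464.7 × 13.49 = 6.27 kΩ.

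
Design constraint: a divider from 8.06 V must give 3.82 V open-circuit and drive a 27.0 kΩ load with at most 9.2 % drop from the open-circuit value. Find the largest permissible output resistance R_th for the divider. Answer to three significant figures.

R_th ≤ 2.74 kΩ

Loading drop = R_th/(R_th + R_L) ≤ 0.0920, so R_th ≤ R_L · ε/(1−ε) = 27.0 kΩ × 0.0920/0.9080 = 2.74 kΩ.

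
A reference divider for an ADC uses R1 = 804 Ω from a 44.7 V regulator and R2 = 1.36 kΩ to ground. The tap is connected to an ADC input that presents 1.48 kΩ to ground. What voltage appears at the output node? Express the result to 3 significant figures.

The load sits in parallel with R2: R2‖R_L = (1360 × 1480) / (1360 + 1480) = 708.7 Ω.
V_out = 44.7 × 708.7 / (804 + 708.7) = 44.7 × 708.7/1513 = 20.9 V.

V_out ≈ 20.9 V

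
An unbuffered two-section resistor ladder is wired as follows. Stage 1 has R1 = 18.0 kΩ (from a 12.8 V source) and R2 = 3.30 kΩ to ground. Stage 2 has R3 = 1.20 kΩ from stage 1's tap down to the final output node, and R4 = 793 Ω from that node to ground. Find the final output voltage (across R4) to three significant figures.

Stage 2 presents R3+R4 = 1993 Ω as a load on stage 1's tap.
Stage 1's lower leg becomes R2‖(R3+R4) = 1243 Ω, so V_mid = 12.8 × 1243/19240 = 0.8265 V.
Stage 2 is itself unloaded: V_out = V_mid × R4/(R3+R4) = 0.8265 × 793/1993 = 0.329 V.

V_out ≈ 0.329 V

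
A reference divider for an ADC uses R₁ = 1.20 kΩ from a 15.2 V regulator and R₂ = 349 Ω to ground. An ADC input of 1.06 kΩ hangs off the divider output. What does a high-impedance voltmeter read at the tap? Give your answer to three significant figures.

V_out ≈ 2.73 V

The load sits in parallel with R₂: R₂‖R_L = (349 × 1060) / (349 + 1060) = 262.6 Ω.
V_out = 15.2 × 262.6 / (1200 + 262.6) = 15.2 × 262.6/1463 = 2.73 V.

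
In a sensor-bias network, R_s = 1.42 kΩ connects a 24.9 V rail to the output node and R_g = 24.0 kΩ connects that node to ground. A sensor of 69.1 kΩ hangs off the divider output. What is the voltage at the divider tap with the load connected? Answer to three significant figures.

The load sits in parallel with R_g: R_g‖R_L = (24.0 × 69.1) / (24.0 + 69.1) = 17.81 kΩ.
V_out = 24.9 × 17.81 / (1.42 + 17.81) = 24.9 × 17.81/19.23 = 23.1 V.
(Unloaded it would have been 23.5 V.)

V_out ≈ 23.1 V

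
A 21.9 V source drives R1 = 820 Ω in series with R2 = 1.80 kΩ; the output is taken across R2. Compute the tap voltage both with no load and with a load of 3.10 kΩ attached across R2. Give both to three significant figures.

Unloaded: 15.0 V; loaded: 12.7 V

Open-circuit: V = 21.9 × 1800/(820 + 1800) = 15.0 V.
With the load, R2 becomes R2‖R_L = 1139 Ω, so V = 21.9 × 1139/1959 = 12.7 V.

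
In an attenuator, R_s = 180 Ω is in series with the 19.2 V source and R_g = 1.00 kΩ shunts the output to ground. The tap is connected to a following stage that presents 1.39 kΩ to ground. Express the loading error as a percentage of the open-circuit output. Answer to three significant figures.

9.89 %

The divider's output (Thévenin) resistance is R_s‖R_g = 152.5 Ω.
Fractional drop under load = R_th/(R_th + R_L) = 152.5 / (152.5 + 1390) = 0.09889.
So the output falls by 9.89 %.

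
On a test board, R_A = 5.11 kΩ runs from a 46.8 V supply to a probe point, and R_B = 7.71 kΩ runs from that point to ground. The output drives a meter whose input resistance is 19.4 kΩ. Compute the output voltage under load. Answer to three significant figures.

V_out ≈ 24.3 V

The load sits in parallel with R_B: R_B‖R_L = (7.71 × 19.4) / (7.71 + 19.4) = 5.517 kΩ.
V_out = 46.8 × 5.517 / (5.11 + 5.517) = 46.8 × 5.517/10.63 = 24.3 V.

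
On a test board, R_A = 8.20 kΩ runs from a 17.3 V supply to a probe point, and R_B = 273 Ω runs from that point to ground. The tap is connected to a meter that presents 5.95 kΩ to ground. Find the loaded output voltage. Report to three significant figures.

The load sits in parallel with R_B: R_B‖R_L = (273 × 5950) / (273 + 5950) = 261.0 Ω.
V_out = 17.3 × 261.0 / (8200 + 261.0) = 17.3 × 261.0/8461 = 0.534 V.
(Unloaded it would have been 0.557 V.)

V_out ≈ 0.534 V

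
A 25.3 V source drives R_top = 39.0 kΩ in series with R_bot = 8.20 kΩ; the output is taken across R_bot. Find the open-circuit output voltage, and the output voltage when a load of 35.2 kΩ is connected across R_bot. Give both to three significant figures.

Unloaded: 4.40 V; loaded: 3.69 V

Open-circuit: V = 25.3 × 8.20/(39.0 + 8.20) = 4.40 V.
With the load, R_bot becomes R_bot‖R_L = 6.651 kΩ, so V = 25.3 × 6.651/45.65 = 3.69 V.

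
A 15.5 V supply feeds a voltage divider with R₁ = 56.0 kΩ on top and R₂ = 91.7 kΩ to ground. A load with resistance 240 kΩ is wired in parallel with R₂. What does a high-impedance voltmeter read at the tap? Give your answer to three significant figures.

V_out ≈ 8.41 V

The load sits in parallel with R₂: R₂‖R_L = (91.7 × 240) / (91.7 + 240) = 66.35 kΩ.
V_out = 15.5 × 66.35 / (56.0 + 66.35) = 15.5 × 66.35/122.3 = 8.41 V.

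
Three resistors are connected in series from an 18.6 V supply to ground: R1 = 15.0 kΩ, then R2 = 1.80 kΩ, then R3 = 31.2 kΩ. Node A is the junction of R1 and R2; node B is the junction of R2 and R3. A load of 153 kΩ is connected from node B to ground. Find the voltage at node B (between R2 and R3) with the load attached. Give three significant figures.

At node B, R3 is in parallel with the load: R3‖R_L = 25.92 kΩ.
Below node A the resistance is R2 + (R3‖R_L) = 27.72 kΩ, so V_A = 18.6 × 27.72/42.72 = 12.07 V.
Then V_B = V_A × (R3‖R_L)/(R2 + R3‖R_L) = 12.07 × 25.92/27.72 = 11.3 V.

V ≈ 11.3 V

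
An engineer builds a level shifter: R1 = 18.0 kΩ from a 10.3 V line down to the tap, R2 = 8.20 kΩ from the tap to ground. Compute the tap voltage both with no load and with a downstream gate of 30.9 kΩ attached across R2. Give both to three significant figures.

Open-circuit: V = 10.3 × 8.20/(18.0 + 8.20) = 3.22 V.
With the load, R2 becomes R2‖R_L = 6.480 kΩ, so V = 10.3 × 6.480/24.48 = 2.73 V.

Unloaded: 3.22 V; loaded: 2.73 V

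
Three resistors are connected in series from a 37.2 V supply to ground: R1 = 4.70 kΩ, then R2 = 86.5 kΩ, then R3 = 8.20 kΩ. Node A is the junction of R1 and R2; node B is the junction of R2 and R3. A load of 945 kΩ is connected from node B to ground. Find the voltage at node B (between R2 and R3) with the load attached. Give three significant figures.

At node B, R3 is in parallel with the load: R3‖R_L = 8.129 kΩ.
Below node A the resistance is R2 + (R3‖R_L) = 94.63 kΩ, so V_A = 37.2 × 94.63/99.33 = 35.44 V.
Then V_B = V_A × (R3‖R_L)/(R2 + R3‖R_L) = 35.44 × 8.129/94.63 = 3.04 V.

V ≈ 3.04 V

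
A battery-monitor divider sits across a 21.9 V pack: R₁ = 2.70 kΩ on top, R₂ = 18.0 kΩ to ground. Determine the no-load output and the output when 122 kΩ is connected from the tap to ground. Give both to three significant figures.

Unloaded: 19.0 V; loaded: 18.7 V

Open-circuit: V = 21.9 × 18.0/(2.70 + 18.0) = 19.0 V.
With the load, R₂ becomes R₂‖R_L = 15.69 kΩ, so V = 21.9 × 15.69/18.39 = 18.7 V.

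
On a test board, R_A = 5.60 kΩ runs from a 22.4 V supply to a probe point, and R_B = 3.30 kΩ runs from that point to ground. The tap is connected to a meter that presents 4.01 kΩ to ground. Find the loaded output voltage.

The load sits in parallel with R_B: R_B‖R_L = (3.30 × 4.01) / (3.30 + 4.01) = 1.810 kΩ.
V_out = 22.4 × 1.810 / (5.60 + 1.810) = 22.4 × 1.810/7.410 = 5.47 V.

V_out ≈ 5.47 V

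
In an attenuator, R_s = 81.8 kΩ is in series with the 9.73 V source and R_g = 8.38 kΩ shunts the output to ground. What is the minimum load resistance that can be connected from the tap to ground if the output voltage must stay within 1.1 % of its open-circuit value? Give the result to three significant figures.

Output resistance R_th = R_s‖R_g = (81.8 × 8.38)/90.18 = 7.601 kΩ.
The fractional drop is R_th/(R_th + R_L); requiring this ≤ 0.0110 gives R_L ≥ R_th(1/0.0110 − 1) = 7.601 × 89.91 = 683 kΩ.

R_L(min) ≈ 683 kΩ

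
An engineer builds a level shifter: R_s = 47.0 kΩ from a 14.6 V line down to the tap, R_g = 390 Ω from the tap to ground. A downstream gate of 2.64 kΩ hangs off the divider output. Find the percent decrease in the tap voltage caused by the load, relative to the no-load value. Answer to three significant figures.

12.8 %

The divider's output (Thévenin) resistance is R_s‖R_g = 386.8 Ω.
Fractional drop under load = R_th/(R_th + R_L) = 386.8 / (386.8 + 2640) = 0.1278.
So the output falls by 12.8 %.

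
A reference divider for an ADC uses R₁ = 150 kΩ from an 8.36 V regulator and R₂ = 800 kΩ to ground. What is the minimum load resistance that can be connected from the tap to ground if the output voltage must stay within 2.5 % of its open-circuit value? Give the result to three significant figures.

R_L(min) ≈ 4.93 MΩ

Output resistance R_th = R₁‖R₂ = (150 × 800)/950.0 = 126.3 kΩ.
The fractional drop is R_th/(R_th + R_L); requiring this ≤ 0.0250 gives R_L ≥ R_th(1/0.0250 − 1) = 126.3 × 39.00 = 4.93 MΩ.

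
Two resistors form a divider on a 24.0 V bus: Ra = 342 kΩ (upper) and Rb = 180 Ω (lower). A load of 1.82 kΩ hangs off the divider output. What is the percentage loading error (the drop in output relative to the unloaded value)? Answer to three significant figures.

9.00 %

The divider's output (Thévenin) resistance is Ra‖Rb = 179.9 Ω.
Fractional drop under load = R_th/(R_th + R_L) = 179.9 / (179.9 + 1820) = 0.08996.
So the output falls by 9.00 %.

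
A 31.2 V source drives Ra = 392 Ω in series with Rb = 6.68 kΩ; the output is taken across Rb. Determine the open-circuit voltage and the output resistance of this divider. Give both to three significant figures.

V_th is the open-circuit tap voltage: 31.2 × 6680/(392 + 6680) = 29.5 V.
With the supply zeroed, Ra and Rb appear in parallel from the tap: R_th = Ra‖Rb = (392 × 6680)/7072 = 370 Ω.

V_th = 29.5 V, R_th = 370 Ω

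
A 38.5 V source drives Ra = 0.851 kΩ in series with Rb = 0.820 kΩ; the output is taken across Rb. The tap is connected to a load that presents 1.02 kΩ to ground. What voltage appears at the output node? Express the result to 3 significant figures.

V_out ≈ 13.4 V

The load sits in parallel with Rb: Rb‖R_L = (820 × 1020) / (820 + 1020) = 454.6 Ω.
V_out = 38.5 × 454.6 / (851 + 454.6) = 38.5 × 454.6/1306 = 13.4 V.
(Unloaded it would have been 18.9 V.)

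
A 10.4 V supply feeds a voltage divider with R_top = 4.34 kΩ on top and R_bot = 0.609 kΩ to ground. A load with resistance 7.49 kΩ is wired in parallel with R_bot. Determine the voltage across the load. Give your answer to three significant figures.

V_out ≈ 1.19 V

The load sits in parallel with R_bot: R_bot‖R_L = (609 × 7490) / (609 + 7490) = 563.2 Ω.
V_out = 10.4 × 563.2 / (4340 + 563.2) = 10.4 × 563.2/4903 = 1.19 V.
(Unloaded it would have been 1.28 V.)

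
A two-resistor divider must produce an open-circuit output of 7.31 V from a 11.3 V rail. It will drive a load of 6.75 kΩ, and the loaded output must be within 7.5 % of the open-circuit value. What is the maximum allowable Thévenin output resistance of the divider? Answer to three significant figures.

Loading drop = R_th/(R_th + R_L) ≤ 0.0750, so R_th ≤ R_L · ε/(1−ε) = 6.75 kΩ × 0.0750/0.9250 = 547 Ω.
(Any R1, R2 with R2/(R1+R2) = 0.647 and R1‖R2 ≤ 547 Ω will meet the spec.)

R_th ≤ 547 Ω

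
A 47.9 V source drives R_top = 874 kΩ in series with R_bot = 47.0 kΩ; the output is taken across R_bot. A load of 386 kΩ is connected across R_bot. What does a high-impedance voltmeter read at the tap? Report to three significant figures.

The load sits in parallel with R_bot: R_bot‖R_L = (47.0 × 386) / (47.0 + 386) = 41.90 kΩ.
V_out = 47.9 × 41.90 / (874 + 41.90) = 47.9 × 41.90/915.9 = 2.19 V.
(Unloaded it would have been 2.44 V.)

V_out ≈ 2.19 V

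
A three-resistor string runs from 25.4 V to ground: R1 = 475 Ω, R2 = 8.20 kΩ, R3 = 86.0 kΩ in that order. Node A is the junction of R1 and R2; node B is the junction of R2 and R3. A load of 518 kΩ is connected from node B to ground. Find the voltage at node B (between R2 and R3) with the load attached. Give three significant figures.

V ≈ 22.7 V

At node B, R3 is in parallel with the load: R3‖R_L = 73750 Ω.
Below node A the resistance is R2 + (R3‖R_L) = 81950 Ω, so V_A = 25.4 × 81950/82430 = 25.25 V.
Then V_B = V_A × (R3‖R_L)/(R2 + R3‖R_L) = 25.25 × 73750/81950 = 22.7 V.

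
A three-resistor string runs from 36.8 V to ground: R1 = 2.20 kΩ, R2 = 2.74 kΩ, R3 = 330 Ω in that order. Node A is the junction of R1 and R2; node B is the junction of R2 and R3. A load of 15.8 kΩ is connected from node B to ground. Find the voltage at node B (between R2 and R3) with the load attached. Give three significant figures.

At node B, R3 is in parallel with the load: R3‖R_L = 323.2 Ω.
Below node A the resistance is R2 + (R3‖R_L) = 3063 Ω, so V_A = 36.8 × 3063/5263 = 21.42 V.
Then V_B = V_A × (R3‖R_L)/(R2 + R3‖R_L) = 21.42 × 323.2/3063 = 2.26 V.

V ≈ 2.26 V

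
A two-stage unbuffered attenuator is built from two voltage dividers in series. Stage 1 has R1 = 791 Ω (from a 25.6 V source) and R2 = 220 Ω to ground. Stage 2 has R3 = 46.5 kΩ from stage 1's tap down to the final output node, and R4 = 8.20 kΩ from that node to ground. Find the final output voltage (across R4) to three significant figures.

Stage 2 presents R3+R4 = 54700 Ω as a load on stage 1's tap.
Stage 1's lower leg becomes R2‖(R3+R4) = 219.1 Ω, so V_mid = 25.6 × 219.1/1010 = 5.553 V.
Stage 2 is itself unloaded: V_out = V_mid × R4/(R3+R4) = 5.553 × 8200/54700 = 0.832 V.

V_out ≈ 0.832 V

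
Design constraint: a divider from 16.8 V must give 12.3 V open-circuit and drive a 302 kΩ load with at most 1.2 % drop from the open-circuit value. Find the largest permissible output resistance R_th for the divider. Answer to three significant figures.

Loading drop = R_th/(R_th + R_L) ≤ 0.0120, so R_th ≤ R_L · ε/(1−ε) = 302 kΩ × 0.0120/0.9880 = 3.67 kΩ.

R_th ≤ 3.67 kΩ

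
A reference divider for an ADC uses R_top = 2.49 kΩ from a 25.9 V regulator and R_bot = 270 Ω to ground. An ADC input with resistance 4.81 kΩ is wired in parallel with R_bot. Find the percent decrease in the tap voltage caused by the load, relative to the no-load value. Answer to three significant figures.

The divider's output (Thévenin) resistance is R_top‖R_bot = 243.6 Ω.
Fractional drop under load = R_th/(R_th + R_L) = 243.6 / (243.6 + 4810) = 0.04820.
So the output falls by 4.82 %.

4.82 %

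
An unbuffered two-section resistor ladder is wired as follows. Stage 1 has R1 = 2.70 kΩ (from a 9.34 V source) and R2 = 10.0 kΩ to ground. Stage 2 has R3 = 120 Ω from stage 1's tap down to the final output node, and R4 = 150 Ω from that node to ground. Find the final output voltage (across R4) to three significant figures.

Stage 2 presents R3+R4 = 270.0 Ω as a load on stage 1's tap.
Stage 1's lower leg becomes R2‖(R3+R4) = 262.9 Ω, so V_mid = 9.34 × 262.9/2963 = 0.8287 V.
Stage 2 is itself unloaded: V_out = V_mid × R4/(R3+R4) = 0.8287 × 150/270.0 = 0.460 V.

V_out ≈ 0.460 V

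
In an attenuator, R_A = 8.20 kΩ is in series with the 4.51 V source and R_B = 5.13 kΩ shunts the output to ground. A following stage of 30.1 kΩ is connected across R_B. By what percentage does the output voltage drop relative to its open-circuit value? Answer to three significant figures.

9.49 %

Unloaded V = 4.51 × 5.13/13.33 = 1.7357 V.
Loaded: R_B‖R_L = 4.383 kΩ, giving V = 4.51 × 4.383/12.58 = 1.5710 V.
Drop = (1.7357 − 1.5710) / 1.7357 = 9.49 %.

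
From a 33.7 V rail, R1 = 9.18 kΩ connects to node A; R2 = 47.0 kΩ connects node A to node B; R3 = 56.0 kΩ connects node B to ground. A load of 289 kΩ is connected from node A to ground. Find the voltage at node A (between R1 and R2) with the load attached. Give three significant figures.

Below node A the series string R2+R3 = 103.0 kΩ sits in parallel with the 289 kΩ load: 75.94 kΩ.
V_A = 33.7 × 75.94/(9.18 + 75.94) = 30.1 V.

V ≈ 30.1 V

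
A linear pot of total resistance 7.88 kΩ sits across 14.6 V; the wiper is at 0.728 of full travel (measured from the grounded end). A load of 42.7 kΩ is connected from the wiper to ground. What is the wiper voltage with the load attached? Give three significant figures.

The wiper splits the pot into (1−α)R = 2.143 kΩ above and αR = 5.737 kΩ below.
Lower section ‖ load = 5.057 kΩ.
V_wiper = 14.6 × 5.057/(2.143 + 5.057) = 10.3 V.

V ≈ 10.3 V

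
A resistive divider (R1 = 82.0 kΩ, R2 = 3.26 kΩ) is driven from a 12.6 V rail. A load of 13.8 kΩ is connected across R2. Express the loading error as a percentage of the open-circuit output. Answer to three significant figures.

Unloaded V = 12.6 × 3.26/85.26 = 0.4818 V.
Loaded: R2‖R_L = 2.637 kΩ, giving V = 12.6 × 2.637/84.64 = 0.3926 V.
Drop = (0.4818 − 0.3926) / 0.4818 = 18.5 %.

18.5 %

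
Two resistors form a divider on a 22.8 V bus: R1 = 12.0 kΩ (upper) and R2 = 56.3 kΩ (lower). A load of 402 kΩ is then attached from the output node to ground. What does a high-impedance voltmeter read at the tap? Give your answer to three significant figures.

The load sits in parallel with R2: R2‖R_L = (56.3 × 402) / (56.3 + 402) = 49.38 kΩ.
V_out = 22.8 × 49.38 / (12.0 + 49.38) = 22.8 × 49.38/61.38 = 18.3 V.

V_out ≈ 18.3 V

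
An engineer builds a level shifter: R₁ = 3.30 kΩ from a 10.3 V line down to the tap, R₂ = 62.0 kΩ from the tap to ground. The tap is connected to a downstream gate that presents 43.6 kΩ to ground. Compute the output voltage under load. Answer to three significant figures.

V_out ≈ 9.12 V

The load sits in parallel with R₂: R₂‖R_L = (62.0 × 43.6) / (62.0 + 43.6) = 25.60 kΩ.
V_out = 10.3 × 25.60 / (3.30 + 25.60) = 10.3 × 25.60/28.90 = 9.12 V.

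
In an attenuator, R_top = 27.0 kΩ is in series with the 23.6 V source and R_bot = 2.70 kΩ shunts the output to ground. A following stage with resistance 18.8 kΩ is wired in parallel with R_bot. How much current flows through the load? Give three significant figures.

R_bot‖R_L = 2.361 kΩ; V_out = 23.6 × 2.361/29.36 = 1.898 V.
I_L = V_out / R_L = 1.898 / 18.8 kΩ = 0.101 mA.

I_L ≈ 0.101 mA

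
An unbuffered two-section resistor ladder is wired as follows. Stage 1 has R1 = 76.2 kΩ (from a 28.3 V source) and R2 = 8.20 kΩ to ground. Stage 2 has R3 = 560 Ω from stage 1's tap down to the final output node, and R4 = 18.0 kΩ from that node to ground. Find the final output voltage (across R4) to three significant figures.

V_out ≈ 1.91 V

Stage 2 presents R3+R4 = 18560 Ω as a load on stage 1's tap.
Stage 1's lower leg becomes R2‖(R3+R4) = 5687 Ω, so V_mid = 28.3 × 5687/81890 = 1.966 V.
Stage 2 is itself unloaded: V_out = V_mid × R4/(R3+R4) = 1.966 × 18000/18560 = 1.91 V.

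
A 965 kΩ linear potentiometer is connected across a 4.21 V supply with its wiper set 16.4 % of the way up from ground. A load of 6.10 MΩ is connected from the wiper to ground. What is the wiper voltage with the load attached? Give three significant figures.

The wiper splits the pot into (1−α)R = 806.7 kΩ above and αR = 158.3 kΩ below.
Lower section ‖ load = 154.3 kΩ.
V_wiper = 4.21 × 154.3/(806.7 + 154.3) = 0.676 V.

V ≈ 0.676 V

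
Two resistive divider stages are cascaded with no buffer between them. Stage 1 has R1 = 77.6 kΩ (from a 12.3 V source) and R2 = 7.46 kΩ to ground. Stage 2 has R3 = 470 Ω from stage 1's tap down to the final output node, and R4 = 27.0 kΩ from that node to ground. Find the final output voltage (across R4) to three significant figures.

V_out ≈ 0.850 V

Stage 2 presents R3+R4 = 27470 Ω as a load on stage 1's tap.
Stage 1's lower leg becomes R2‖(R3+R4) = 5867 Ω, so V_mid = 12.3 × 5867/83470 = 0.8646 V.
Stage 2 is itself unloaded: V_out = V_mid × R4/(R3+R4) = 0.8646 × 27000/27470 = 0.850 V.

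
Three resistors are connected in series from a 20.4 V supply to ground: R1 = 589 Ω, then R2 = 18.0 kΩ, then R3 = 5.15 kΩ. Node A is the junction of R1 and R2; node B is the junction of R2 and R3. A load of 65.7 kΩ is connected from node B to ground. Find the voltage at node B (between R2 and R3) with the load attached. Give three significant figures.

At node B, R3 is in parallel with the load: R3‖R_L = 4776 Ω.
Below node A the resistance is R2 + (R3‖R_L) = 22780 Ω, so V_A = 20.4 × 22780/23360 = 19.89 V.
Then V_B = V_A × (R3‖R_L)/(R2 + R3‖R_L) = 19.89 × 4776/22780 = 4.17 V.

V ≈ 4.17 V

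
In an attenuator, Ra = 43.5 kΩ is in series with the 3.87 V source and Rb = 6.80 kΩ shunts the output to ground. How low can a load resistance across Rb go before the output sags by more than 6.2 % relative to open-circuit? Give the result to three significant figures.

Output resistance R_th = Ra‖Rb = (43.5 × 6.80)/50.30 = 5.881 kΩ.
The fractional drop is R_th/(R_th + R_L); requiring this ≤ 0.0620 gives R_L ≥ R_th(1/0.0620 − 1) = 5.881 × 15.13 = 89.0 kΩ.

R_L(min) ≈ 89.0 kΩ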